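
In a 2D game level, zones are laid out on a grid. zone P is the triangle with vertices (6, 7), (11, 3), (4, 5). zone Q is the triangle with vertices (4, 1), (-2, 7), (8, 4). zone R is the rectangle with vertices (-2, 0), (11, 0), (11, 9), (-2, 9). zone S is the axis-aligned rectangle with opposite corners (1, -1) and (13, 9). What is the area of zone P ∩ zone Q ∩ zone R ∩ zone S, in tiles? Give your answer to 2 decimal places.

0.66

The intersection is the polygon with vertices (8,4), (7.862,3.897), (4,5), (4.154,5.154).
By the shoelace formula its area is 0.66.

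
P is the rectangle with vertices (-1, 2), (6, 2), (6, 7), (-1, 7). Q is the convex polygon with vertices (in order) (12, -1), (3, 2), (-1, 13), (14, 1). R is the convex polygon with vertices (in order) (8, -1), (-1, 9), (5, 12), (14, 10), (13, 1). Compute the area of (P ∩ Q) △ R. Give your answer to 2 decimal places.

|P ∩ Q| = 19.5455.
|(P ∩ Q) ∩ R| = 14.6141.
|(P ∩ Q) △ R| = 19.5455 + 120.5 − 29.2282 = 110.82.

110.82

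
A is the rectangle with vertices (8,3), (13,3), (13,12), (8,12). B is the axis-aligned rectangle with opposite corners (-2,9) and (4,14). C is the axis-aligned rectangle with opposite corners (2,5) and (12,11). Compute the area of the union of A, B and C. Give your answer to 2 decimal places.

107.00

By inclusion–exclusion:
Individual areas: |A| = 45, |B| = 30, |C| = 60.
|A∩B| = 0 (no overlap).
|A∩C|: x∈[8,12], y∈[5,11] → 4·6 = 24.
|B∩C|: x∈[2,4], y∈[9,11] → 2·2 = 4.
|A∩B∩C| = 0.
|A ∪ B ∪ C| = 135 − 28 + 0 = 107.00.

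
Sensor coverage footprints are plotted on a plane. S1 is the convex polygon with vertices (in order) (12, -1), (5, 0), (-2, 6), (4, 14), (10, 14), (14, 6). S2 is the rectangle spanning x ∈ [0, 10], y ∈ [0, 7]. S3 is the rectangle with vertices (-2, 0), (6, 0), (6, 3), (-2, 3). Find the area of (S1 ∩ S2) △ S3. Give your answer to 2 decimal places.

66.79

|S1 ∩ S2| = 59.2857.
|(S1 ∩ S2) ∩ S3| = 8.25.
|(S1 ∩ S2) △ S3| = 59.2857 + 24 − 16.5 = 66.79.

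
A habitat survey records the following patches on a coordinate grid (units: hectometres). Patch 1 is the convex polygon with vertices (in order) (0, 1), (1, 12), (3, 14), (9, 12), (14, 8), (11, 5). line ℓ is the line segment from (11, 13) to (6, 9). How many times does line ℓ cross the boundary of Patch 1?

1

The segment meets the boundary at (9.375,11.7).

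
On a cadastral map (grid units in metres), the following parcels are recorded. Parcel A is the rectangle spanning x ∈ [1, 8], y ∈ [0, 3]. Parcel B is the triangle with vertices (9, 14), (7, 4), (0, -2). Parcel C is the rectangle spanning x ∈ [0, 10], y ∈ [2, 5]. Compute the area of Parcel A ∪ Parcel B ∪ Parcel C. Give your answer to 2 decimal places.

59.89

By inclusion–exclusion:
Individual areas: |Parcel A| = 21, |Parcel B| = 29, |Parcel C| = 30.
|Parcel A∩Parcel B| = 6.3438.
|Parcel A∩Parcel C|: x∈[1,8], y∈[2,3] → 7·1 = 7.
|Parcel B∩Parcel C| = 9.4854.
|Parcel A∩Parcel B∩Parcel C| = 2.7187.
|Parcel A ∪ Parcel B ∪ Parcel C| = 80 − 22.8292 + 2.7187 = 59.89.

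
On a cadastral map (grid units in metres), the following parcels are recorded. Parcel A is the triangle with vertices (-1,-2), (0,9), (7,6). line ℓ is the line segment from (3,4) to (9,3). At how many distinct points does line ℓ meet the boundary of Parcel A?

1

The segment meets the boundary at (4.714,3.714).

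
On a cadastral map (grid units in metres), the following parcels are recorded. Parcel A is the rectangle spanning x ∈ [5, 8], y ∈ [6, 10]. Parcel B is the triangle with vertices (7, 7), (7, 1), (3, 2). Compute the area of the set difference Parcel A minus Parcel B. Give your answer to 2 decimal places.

|Parcel A| = 12, |Parcel A∩Parcel B| = 0.4.
|Parcel A ∖ Parcel B| = |Parcel A| − |Parcel A∩Parcel B| = 12 − 0.4 = 11.60.

11.60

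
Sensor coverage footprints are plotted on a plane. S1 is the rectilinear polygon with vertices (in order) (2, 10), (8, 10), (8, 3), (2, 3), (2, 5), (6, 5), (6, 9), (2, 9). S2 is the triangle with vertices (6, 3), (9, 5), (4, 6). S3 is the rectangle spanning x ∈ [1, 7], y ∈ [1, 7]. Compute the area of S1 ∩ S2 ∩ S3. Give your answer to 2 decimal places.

3.50

The intersection is the polygon with vertices (6,3), (4.667,5), (6,5), (6,5.6), (7,5.4), (7,3.667).
By the shoelace formula its area is 3.50.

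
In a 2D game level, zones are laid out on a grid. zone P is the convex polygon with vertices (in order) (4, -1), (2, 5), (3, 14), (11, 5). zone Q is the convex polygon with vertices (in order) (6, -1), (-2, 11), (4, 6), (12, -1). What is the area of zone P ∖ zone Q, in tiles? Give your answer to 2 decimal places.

48.96

|zone P| = 67.5, |zone P∩zone Q| = 18.5403.
|zone P ∖ zone Q| = |zone P| − |zone P∩zone Q| = 67.5 − 18.5403 = 48.96.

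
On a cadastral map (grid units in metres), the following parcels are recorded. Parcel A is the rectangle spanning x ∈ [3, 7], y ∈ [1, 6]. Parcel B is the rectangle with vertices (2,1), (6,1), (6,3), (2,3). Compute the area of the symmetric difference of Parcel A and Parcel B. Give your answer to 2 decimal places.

|Parcel A∩Parcel B|: x∈[3,6], y∈[1,3] → 3·2 = 6.
|Parcel A △ Parcel B| = |Parcel A| + |Parcel B| − 2·|Parcel A∩Parcel B| = 20 + 8 − 12 = 16.00.

16.00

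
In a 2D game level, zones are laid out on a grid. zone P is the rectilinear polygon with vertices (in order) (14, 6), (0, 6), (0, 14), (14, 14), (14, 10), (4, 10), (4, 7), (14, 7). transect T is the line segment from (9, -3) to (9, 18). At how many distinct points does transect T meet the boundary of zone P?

4

The segment meets the boundary at (9,14), (9,10), (9,7), (9,6).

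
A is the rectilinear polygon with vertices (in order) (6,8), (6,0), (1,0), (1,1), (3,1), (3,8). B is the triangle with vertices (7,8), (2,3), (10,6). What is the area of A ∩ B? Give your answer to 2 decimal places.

4.69

The intersection is the polygon with vertices (6,4.5), (3,3.375), (3,4), (6,7).
By the shoelace formula its area is 4.69.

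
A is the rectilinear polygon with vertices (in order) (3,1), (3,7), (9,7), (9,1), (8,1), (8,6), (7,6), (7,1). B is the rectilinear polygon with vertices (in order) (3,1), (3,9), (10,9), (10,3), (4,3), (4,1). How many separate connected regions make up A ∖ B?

2

A ∖ B splits into 2 disjoint pieces (area 2, area 6).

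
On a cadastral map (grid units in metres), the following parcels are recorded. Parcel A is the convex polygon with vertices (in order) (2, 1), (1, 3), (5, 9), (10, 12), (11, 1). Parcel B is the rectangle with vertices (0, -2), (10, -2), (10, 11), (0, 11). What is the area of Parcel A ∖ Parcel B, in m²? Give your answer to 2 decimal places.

6.33

|Parcel A| = 72, |Parcel A∩Parcel B| = 65.6667.
|Parcel A ∖ Parcel B| = |Parcel A| − |Parcel A∩Parcel B| = 72 − 65.6667 = 6.33.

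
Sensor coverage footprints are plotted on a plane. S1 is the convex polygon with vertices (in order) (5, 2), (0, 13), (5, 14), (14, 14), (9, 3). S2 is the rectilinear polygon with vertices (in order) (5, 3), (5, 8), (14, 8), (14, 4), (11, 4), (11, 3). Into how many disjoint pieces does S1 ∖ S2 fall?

1

S1 ∖ S2 is a single connected region.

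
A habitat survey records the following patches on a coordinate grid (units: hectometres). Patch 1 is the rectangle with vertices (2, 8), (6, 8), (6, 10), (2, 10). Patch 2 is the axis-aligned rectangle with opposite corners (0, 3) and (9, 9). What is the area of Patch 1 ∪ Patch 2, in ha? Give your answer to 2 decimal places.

58.00

By inclusion–exclusion:
Individual areas: |Patch 1| = 8, |Patch 2| = 54.
|Patch 1∩Patch 2|: x∈[2,6], y∈[8,9] → 4·1 = 4.
|Patch 1 ∪ Patch 2| = 62 − 4 = 58.00.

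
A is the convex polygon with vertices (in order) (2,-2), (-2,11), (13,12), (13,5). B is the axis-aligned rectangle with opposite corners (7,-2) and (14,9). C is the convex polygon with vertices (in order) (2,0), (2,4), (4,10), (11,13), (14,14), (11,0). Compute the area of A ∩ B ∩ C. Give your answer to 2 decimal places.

The intersection is the polygon with vertices (7,1.182), (7,9), (12.929,9), (11.925,4.316).
By the shoelace formula its area is 33.14.

33.14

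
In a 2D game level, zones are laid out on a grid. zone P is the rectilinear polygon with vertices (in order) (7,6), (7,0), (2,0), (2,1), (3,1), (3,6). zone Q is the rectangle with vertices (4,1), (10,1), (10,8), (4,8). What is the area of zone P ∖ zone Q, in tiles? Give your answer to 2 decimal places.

|zone P| = 25, |zone P∩zone Q| = 15.
|zone P ∖ zone Q| = |zone P| − |zone P∩zone Q| = 25 − 15 = 10.00.

10.00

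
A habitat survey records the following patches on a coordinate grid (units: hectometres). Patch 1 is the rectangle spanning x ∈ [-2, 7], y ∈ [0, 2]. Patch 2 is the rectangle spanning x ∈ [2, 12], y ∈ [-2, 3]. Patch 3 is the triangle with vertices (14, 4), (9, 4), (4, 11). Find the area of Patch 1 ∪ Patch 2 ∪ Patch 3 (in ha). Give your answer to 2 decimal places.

By inclusion–exclusion:
Individual areas: |Patch 1| = 18, |Patch 2| = 50, |Patch 3| = 17.5.
|Patch 1∩Patch 2|: x∈[2,7], y∈[0,2] → 5·2 = 10.
|Patch 1∩Patch 3| = 0.
|Patch 2∩Patch 3| = 0.
|Patch 1∩Patch 2∩Patch 3| = 0.
|Patch 1 ∪ Patch 2 ∪ Patch 3| = 85.5 − 10 + 0 = 75.50.

75.50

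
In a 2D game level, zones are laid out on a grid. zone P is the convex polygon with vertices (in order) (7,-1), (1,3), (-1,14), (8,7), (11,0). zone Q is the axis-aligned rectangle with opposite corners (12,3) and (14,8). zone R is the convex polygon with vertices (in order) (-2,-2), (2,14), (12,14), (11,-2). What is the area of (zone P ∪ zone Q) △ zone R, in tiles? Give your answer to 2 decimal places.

|zone P ∪ zone Q| = 94.
|(zone P ∪ zone Q) ∩ zone R| = 76.5092.
|(zone P ∪ zone Q) △ zone R| = 94 + 184 − 153.0184 = 124.98.

124.98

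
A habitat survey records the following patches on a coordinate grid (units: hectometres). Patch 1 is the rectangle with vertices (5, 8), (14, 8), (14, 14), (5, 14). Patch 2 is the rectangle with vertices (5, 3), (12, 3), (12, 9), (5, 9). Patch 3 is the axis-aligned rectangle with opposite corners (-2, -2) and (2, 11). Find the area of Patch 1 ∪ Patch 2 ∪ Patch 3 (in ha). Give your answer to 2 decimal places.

By inclusion–exclusion:
Individual areas: |Patch 1| = 54, |Patch 2| = 42, |Patch 3| = 52.
|Patch 1∩Patch 2|: x∈[5,12], y∈[8,9] → 7·1 = 7.
|Patch 1∩Patch 3| = 0 (no overlap).
|Patch 2∩Patch 3| = 0 (no overlap).
|Patch 1∩Patch 2∩Patch 3| = 0.
|Patch 1 ∪ Patch 2 ∪ Patch 3| = 148 − 7 + 0 = 141.00.

141.00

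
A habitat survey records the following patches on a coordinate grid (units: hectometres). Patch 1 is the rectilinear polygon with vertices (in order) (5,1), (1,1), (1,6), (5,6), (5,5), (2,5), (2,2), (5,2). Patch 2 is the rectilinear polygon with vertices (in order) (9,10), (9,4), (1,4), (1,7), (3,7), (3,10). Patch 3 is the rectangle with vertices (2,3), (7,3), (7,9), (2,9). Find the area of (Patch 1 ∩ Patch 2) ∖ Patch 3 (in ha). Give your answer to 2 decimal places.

|Patch 1 ∩ Patch 2| = 5.
|(Patch 1 ∩ Patch 2) ∩ Patch 3| = 3.
|(Patch 1 ∩ Patch 2) ∖ Patch 3| = 5 − 3 = 2.00.

2.00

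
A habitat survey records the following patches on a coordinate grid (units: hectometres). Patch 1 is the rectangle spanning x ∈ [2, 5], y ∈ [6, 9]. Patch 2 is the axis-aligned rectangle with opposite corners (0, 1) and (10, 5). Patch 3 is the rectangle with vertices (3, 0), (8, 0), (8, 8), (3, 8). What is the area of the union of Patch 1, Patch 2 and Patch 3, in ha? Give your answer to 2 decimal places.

By inclusion–exclusion:
Individual areas: |Patch 1| = 9, |Patch 2| = 40, |Patch 3| = 40.
|Patch 1∩Patch 2| = 0 (no overlap).
|Patch 1∩Patch 3|: x∈[3,5], y∈[6,8] → 2·2 = 4.
|Patch 2∩Patch 3|: x∈[3,8], y∈[1,5] → 5·4 = 20.
|Patch 1∩Patch 2∩Patch 3| = 0.
|Patch 1 ∪ Patch 2 ∪ Patch 3| = 89 − 24 + 0 = 65.00.

65.00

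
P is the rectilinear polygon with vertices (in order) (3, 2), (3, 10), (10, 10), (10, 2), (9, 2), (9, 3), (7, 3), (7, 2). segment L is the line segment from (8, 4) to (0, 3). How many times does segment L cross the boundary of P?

1

The segment meets the boundary at (3,3.375).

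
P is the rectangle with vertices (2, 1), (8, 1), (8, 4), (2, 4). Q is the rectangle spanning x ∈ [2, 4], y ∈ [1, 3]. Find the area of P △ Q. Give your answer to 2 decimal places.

|P∩Q|: x∈[2,4], y∈[1,3] → 2·2 = 4.
|P △ Q| = |P| + |Q| − 2·|P∩Q| = 18 + 4 − 8 = 14.00.

14.00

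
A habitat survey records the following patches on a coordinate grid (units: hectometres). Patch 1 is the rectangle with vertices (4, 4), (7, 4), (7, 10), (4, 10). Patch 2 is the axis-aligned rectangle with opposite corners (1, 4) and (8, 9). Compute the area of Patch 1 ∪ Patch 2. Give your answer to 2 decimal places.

38.00

By inclusion–exclusion:
Individual areas: |Patch 1| = 18, |Patch 2| = 35.
|Patch 1∩Patch 2|: x∈[4,7], y∈[4,9] → 3·5 = 15.
|Patch 1 ∪ Patch 2| = 53 − 15 = 38.00.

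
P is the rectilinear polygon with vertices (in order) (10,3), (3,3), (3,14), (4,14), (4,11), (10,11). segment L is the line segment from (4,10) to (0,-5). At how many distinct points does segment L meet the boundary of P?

1

The segment meets the boundary at (3,6.25).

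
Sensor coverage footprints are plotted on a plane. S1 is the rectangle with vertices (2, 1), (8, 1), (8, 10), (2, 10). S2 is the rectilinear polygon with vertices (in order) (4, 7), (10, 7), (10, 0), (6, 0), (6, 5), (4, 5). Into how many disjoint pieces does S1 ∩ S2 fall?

S1 ∩ S2 is a single connected region.

1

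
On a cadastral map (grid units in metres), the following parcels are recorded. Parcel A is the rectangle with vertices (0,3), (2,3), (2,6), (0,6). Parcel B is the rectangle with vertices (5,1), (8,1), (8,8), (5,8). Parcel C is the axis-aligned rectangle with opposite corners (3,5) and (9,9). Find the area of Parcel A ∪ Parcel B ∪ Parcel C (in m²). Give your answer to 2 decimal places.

By inclusion–exclusion:
Individual areas: |Parcel A| = 6, |Parcel B| = 21, |Parcel C| = 24.
|Parcel A∩Parcel B| = 0 (no overlap).
|Parcel A∩Parcel C| = 0 (no overlap).
|Parcel B∩Parcel C|: x∈[5,8], y∈[5,8] → 3·3 = 9.
|Parcel A∩Parcel B∩Parcel C| = 0.
|Parcel A ∪ Parcel B ∪ Parcel C| = 51 − 9 + 0 = 42.00.

42.00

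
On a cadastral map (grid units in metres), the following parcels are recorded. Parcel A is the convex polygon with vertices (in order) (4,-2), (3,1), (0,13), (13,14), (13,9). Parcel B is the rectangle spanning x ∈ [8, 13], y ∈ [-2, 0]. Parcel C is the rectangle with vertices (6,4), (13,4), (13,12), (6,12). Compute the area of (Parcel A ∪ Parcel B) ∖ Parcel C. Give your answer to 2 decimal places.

87.73

|Parcel A ∪ Parcel B| = 133.5.
|(Parcel A ∪ Parcel B) ∩ Parcel C| = 45.7727.
|(Parcel A ∪ Parcel B) ∖ Parcel C| = 133.5 − 45.7727 = 87.73.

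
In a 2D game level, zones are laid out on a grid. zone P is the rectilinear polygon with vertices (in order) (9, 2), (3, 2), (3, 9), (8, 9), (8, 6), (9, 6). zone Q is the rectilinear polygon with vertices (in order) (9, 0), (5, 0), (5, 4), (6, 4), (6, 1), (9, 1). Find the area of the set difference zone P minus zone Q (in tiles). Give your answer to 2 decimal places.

|zone P| = 39, |zone P∩zone Q| = 2.
|zone P ∖ zone Q| = |zone P| − |zone P∩zone Q| = 39 − 2 = 37.00.

37.00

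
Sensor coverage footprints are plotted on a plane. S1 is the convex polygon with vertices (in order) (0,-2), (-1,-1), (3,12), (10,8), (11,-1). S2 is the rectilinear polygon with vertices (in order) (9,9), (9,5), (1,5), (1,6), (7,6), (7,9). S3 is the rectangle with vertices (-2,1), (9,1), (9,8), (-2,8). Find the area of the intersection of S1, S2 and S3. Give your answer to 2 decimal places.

The intersection is the polygon with vertices (7,6), (7,8), (9,8), (9,5), (1,5), (1,5.5), (1.154,6).
By the shoelace formula its area is 11.96.

11.96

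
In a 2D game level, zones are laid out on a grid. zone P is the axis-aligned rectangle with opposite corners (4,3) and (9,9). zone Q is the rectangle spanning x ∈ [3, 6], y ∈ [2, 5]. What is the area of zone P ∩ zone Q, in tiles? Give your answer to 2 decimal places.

|zone P∩zone Q|: x∈[4,6], y∈[3,5] → 2·2 = 4.

4.00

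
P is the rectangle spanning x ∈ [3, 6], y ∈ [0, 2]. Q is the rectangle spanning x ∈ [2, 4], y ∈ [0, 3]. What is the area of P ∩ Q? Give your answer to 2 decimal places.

|P∩Q|: x∈[3,4], y∈[0,2] → 1·2 = 2.

2.00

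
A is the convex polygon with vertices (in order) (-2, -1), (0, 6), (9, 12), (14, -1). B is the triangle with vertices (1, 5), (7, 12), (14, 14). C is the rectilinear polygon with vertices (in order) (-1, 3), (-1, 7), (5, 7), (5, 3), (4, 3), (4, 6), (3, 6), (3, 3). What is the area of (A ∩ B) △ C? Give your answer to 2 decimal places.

|A ∩ B| = 10.0594.
|(A ∩ B) ∩ C| = 1.1746.
|(A ∩ B) △ C| = 10.0594 + 21 − 2.3492 = 28.71.

28.71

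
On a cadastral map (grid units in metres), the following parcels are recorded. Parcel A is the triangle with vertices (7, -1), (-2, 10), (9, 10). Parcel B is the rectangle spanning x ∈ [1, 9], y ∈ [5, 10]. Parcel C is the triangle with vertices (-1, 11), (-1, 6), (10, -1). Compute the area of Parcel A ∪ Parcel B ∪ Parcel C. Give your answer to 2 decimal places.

71.35

By inclusion–exclusion:
Individual areas: |Parcel A| = 60.5, |Parcel B| = 40, |Parcel C| = 27.5.
|Parcel A∩Parcel B| = 37.
|Parcel A∩Parcel C| = 18.9265.
|Parcel B∩Parcel C| = 6.6818.
|Parcel A∩Parcel B∩Parcel C| = 5.9545.
|Parcel A ∪ Parcel B ∪ Parcel C| = 128 − 62.6084 + 5.9545 = 71.35.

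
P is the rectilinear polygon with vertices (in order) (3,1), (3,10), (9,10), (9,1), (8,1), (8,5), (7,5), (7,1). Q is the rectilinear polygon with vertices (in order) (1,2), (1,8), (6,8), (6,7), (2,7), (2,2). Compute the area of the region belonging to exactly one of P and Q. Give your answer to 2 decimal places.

|P| = 50, |Q| = 10, |P∩Q| = 3.
|P △ Q| = |P| + |Q| − 2·|P∩Q| = 50 + 10 − 6 = 54.00.

54.00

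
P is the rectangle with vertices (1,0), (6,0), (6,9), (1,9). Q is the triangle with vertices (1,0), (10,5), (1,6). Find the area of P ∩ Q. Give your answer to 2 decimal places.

21.67

The intersection is the polygon with vertices (6,2.778), (1,0), (1,6), (6,5.444).
By the shoelace formula its area is 21.67.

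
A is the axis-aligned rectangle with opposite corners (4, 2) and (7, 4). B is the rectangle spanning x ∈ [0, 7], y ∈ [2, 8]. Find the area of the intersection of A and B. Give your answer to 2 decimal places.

6.00

|A∩B|: x∈[4,7], y∈[2,4] → 3·2 = 6.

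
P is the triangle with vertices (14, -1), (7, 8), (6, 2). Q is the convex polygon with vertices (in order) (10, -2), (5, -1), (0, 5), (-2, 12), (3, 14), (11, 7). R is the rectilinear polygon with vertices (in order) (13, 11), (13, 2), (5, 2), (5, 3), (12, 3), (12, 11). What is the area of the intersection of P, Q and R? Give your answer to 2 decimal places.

4.42

The intersection is the polygon with vertices (6.167,3), (10.556,3), (10.444,2), (6,2).
By the shoelace formula its area is 4.42.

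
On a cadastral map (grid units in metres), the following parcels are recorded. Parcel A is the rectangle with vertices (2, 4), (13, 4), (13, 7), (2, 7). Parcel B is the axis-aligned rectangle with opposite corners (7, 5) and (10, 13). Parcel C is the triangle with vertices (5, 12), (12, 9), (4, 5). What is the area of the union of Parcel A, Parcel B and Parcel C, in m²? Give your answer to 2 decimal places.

By inclusion–exclusion:
Individual areas: |Parcel A| = 33, |Parcel B| = 24, |Parcel C| = 26.
|Parcel A∩Parcel B|: x∈[7,10], y∈[5,7] → 3·2 = 6.
|Parcel A∩Parcel C| = 3.7143.
|Parcel B∩Parcel C| = 9.75.
|Parcel A∩Parcel B∩Parcel C| = 0.25.
|Parcel A ∪ Parcel B ∪ Parcel C| = 83 − 19.4643 + 0.25 = 63.79.

63.79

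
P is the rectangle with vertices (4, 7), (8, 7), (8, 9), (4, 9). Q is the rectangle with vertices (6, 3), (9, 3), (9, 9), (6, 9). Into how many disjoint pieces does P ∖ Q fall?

P ∖ Q is a single connected region.

1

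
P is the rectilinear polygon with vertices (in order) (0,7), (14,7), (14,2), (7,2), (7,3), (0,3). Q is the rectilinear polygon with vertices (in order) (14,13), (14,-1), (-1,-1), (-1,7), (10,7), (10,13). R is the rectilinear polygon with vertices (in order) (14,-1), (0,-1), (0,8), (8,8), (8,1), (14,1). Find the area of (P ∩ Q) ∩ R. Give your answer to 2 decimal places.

33.00

The region (P ∩ Q) ∩ R is the polygon with vertices (7,2), (7,3), (0,3), (0,7), (8,7), (8,2).
By the shoelace formula its area is 33.00.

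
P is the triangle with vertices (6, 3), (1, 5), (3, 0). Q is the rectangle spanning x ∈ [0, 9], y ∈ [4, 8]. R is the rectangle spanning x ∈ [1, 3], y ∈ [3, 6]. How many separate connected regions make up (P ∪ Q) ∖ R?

(P ∪ Q) ∖ R is a single connected region.

1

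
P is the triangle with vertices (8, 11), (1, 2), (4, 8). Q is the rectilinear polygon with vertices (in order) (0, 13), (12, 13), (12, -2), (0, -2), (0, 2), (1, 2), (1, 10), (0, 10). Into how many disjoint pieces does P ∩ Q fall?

P ∩ Q is a single connected region.

1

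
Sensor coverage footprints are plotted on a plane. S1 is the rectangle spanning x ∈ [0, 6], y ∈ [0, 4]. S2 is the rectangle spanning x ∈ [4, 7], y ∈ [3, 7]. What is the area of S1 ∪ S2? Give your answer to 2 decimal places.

34.00

By inclusion–exclusion:
Individual areas: |S1| = 24, |S2| = 12.
|S1∩S2|: x∈[4,6], y∈[3,4] → 2·1 = 2.
|S1 ∪ S2| = 36 − 2 = 34.00.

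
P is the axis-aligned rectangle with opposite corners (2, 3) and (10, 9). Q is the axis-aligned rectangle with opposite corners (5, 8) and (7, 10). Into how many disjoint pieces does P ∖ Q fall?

P ∖ Q is a single connected region.

1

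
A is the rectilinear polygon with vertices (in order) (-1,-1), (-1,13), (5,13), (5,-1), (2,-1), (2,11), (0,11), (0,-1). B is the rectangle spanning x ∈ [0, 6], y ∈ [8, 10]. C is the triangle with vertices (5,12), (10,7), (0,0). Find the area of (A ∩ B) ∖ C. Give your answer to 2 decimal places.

3.50

|A ∩ B| = 6.
|(A ∩ B) ∩ C| = 2.5.
|(A ∩ B) ∖ C| = 6 − 2.5 = 3.50.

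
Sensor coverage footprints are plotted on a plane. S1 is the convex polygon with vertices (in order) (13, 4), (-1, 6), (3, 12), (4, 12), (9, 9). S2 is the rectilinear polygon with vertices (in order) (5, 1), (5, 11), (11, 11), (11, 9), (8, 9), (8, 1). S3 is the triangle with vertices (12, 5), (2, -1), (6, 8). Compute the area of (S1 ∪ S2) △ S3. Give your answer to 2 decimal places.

|S1 ∪ S2| = 75.619.
|(S1 ∪ S2) ∩ S3| = 22.6099.
|(S1 ∪ S2) △ S3| = 75.619 + 33 − 45.2198 = 63.40.

63.40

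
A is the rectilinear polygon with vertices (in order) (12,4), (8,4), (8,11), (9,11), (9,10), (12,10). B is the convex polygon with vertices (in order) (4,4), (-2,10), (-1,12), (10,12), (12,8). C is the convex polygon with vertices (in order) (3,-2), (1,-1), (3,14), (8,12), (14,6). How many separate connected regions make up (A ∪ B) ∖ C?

(A ∪ B) ∖ C splits into 3 disjoint pieces (area 17.002, area 5, area 0.2045).

3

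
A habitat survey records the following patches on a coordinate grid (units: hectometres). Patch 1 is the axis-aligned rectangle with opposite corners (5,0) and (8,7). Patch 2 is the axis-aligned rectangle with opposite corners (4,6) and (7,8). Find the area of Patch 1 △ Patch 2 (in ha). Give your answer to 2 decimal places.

|Patch 1∩Patch 2|: x∈[5,7], y∈[6,7] → 2·1 = 2.
|Patch 1 △ Patch 2| = |Patch 1| + |Patch 2| − 2·|Patch 1∩Patch 2| = 21 + 6 − 4 = 23.00.

23.00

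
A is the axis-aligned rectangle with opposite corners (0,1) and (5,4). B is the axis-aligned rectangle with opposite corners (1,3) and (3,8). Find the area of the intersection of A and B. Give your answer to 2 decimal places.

2.00

|A∩B|: x∈[1,3], y∈[3,4] → 2·1 = 2.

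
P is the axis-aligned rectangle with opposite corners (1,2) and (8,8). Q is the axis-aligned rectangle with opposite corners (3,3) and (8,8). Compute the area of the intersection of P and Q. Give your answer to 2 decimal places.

25.00

|P∩Q|: x∈[3,8], y∈[3,8] → 5·5 = 25.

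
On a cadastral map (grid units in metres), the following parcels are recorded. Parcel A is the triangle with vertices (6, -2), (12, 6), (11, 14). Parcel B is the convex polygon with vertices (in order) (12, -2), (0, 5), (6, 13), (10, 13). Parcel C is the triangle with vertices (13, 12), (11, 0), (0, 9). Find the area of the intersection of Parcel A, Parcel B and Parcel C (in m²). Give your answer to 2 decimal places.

15.99

The intersection is the polygon with vertices (10.171,11.347), (10.219,11.358), (11.094,4.793), (8.831,1.775), (7.516,2.851).
By the shoelace formula its area is 15.99.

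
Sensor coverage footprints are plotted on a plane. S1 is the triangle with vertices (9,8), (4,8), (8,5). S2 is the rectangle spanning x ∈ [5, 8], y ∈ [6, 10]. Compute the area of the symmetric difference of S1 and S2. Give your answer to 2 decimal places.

9.58

|S1| = 7.5, |S2| = 12, |S1∩S2| = 4.9583.
|S1 △ S2| = |S1| + |S2| − 2·|S1∩S2| = 7.5 + 12 − 9.9167 = 9.58.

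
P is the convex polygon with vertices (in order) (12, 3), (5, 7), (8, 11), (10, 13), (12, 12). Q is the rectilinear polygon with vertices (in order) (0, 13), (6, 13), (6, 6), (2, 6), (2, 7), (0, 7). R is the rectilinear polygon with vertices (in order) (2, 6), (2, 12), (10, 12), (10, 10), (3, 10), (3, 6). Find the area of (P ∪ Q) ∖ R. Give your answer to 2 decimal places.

64.17

|P ∪ Q| = 80.0476.
|(P ∪ Q) ∩ R| = 15.875.
|(P ∪ Q) ∖ R| = 80.0476 − 15.875 = 64.17.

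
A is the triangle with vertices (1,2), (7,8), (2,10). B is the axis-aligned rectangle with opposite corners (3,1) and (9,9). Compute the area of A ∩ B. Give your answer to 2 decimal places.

The intersection is the polygon with vertices (7,8), (3,4), (3,9), (4.5,9).
By the shoelace formula its area is 10.75.

10.75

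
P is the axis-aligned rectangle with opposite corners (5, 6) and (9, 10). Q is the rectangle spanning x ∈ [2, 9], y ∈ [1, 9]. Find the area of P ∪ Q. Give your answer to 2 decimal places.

60.00

By inclusion–exclusion:
Individual areas: |P| = 16, |Q| = 56.
|P∩Q|: x∈[5,9], y∈[6,9] → 4·3 = 12.
|P ∪ Q| = 72 − 12 = 60.00.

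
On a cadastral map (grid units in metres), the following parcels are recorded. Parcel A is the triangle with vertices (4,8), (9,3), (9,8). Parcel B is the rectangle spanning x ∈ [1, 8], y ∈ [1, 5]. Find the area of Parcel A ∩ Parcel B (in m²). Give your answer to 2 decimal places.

0.50

The intersection is the polygon with vertices (7,5), (8,5), (8,4).
By the shoelace formula its area is 0.50.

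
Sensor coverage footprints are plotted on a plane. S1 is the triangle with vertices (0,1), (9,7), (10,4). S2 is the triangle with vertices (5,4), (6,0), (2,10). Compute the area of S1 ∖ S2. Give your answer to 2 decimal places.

15.73

|S1| = 16.5, |S1∩S2| = 0.7715.
|S1 ∖ S2| = |S1| − |S1∩S2| = 16.5 − 0.7715 = 15.73.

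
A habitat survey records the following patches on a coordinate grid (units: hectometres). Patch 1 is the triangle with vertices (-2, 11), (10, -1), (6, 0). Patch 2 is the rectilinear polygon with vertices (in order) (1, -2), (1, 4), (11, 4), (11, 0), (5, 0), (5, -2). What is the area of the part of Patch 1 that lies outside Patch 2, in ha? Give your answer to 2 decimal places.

|Patch 1| = 18, |Patch 1∩Patch 2| = 9.8182.
|Patch 1 ∖ Patch 2| = |Patch 1| − |Patch 1∩Patch 2| = 18 − 9.8182 = 8.18.

8.18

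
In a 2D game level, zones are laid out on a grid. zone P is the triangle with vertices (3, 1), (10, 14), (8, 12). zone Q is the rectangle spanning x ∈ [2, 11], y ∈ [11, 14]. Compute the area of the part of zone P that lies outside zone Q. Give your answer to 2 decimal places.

|zone P| = 6, |zone P∩zone Q| = 1.8042.
|zone P ∖ zone Q| = |zone P| − |zone P∩zone Q| = 6 − 1.8042 = 4.20.

4.20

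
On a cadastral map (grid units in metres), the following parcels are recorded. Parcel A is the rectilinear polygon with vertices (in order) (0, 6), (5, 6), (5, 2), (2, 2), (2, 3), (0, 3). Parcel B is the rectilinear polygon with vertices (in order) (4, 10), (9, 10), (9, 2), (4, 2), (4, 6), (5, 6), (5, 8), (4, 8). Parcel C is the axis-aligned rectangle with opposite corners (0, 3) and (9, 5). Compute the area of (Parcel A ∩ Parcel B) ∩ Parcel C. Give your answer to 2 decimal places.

2.00

The region (Parcel A ∩ Parcel B) ∩ Parcel C is the polygon with vertices (5,3), (4,3), (4,5), (5,5).
By the shoelace formula its area is 2.00.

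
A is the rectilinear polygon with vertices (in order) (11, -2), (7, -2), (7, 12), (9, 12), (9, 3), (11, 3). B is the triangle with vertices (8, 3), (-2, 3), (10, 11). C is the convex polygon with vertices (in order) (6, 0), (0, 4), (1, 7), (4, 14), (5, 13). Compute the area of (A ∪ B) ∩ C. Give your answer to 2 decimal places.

The region (A ∪ B) ∩ C is the polygon with vertices (1.5,3), (0,4), (0.143,4.429), (5.39,7.927), (5.769,3).
By the shoelace formula its area is 17.03.

17.03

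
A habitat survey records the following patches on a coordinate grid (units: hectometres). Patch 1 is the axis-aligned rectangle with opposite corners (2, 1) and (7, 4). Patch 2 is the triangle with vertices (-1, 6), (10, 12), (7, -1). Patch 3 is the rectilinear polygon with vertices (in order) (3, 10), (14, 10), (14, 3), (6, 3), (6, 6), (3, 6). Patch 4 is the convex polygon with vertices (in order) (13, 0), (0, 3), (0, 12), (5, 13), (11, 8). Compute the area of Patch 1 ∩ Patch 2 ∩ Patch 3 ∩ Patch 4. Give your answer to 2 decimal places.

The intersection is the polygon with vertices (7,3), (6,3), (6,4), (7,4).
By the shoelace formula its area is 1.00.

1.00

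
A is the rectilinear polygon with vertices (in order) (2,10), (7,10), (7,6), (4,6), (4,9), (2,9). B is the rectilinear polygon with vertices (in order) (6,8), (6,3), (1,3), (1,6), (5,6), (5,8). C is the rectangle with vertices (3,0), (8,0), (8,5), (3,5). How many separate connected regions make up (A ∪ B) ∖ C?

1

(A ∪ B) ∖ C is a single connected region.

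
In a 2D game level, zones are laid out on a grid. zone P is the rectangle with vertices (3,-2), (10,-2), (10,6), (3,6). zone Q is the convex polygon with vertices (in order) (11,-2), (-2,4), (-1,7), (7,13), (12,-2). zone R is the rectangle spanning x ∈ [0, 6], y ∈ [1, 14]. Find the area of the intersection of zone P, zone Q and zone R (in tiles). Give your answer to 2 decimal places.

14.48

The intersection is the polygon with vertices (3,1.692), (3,6), (6,6), (6,1), (4.5,1).
By the shoelace formula its area is 14.48.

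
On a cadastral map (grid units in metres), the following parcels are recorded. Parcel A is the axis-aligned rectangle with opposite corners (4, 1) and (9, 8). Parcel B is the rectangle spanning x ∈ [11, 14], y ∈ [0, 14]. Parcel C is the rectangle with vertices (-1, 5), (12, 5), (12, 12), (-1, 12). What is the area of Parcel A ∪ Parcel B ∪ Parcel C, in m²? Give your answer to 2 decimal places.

By inclusion–exclusion:
Individual areas: |Parcel A| = 35, |Parcel B| = 42, |Parcel C| = 91.
|Parcel A∩Parcel B| = 0 (no overlap).
|Parcel A∩Parcel C|: x∈[4,9], y∈[5,8] → 5·3 = 15.
|Parcel B∩Parcel C|: x∈[11,12], y∈[5,12] → 1·7 = 7.
|Parcel A∩Parcel B∩Parcel C| = 0.
|Parcel A ∪ Parcel B ∪ Parcel C| = 168 − 22 + 0 = 146.00.

146.00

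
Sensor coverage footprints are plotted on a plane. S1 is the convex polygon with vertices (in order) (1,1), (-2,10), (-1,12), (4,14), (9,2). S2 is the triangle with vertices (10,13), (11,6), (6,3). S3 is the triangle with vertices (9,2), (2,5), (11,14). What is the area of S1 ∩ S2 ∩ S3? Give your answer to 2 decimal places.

The intersection is the polygon with vertices (6.278,3.167), (6.098,3.244), (7.265,6.163), (8.067,4.24).
By the shoelace formula its area is 2.46.

2.46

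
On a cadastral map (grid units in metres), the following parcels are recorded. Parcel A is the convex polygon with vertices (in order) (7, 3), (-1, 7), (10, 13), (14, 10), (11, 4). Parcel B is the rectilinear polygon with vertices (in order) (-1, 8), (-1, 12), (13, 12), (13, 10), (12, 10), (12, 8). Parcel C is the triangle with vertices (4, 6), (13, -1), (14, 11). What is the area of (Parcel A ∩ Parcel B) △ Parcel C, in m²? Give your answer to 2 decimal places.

|Parcel A ∩ Parcel B| = 30.9583.
|(Parcel A ∩ Parcel B) ∩ Parcel C| = 4.25.
|(Parcel A ∩ Parcel B) △ Parcel C| = 30.9583 + 57.5 − 8.5 = 79.96.

79.96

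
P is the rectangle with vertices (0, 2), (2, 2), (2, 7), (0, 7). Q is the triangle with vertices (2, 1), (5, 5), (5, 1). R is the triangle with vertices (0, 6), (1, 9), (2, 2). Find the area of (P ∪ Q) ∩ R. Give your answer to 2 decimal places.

The region (P ∪ Q) ∩ R is the polygon with vertices (1.286,7), (2,2), (0,6), (0.333,7).
By the shoelace formula its area is 4.05.

4.05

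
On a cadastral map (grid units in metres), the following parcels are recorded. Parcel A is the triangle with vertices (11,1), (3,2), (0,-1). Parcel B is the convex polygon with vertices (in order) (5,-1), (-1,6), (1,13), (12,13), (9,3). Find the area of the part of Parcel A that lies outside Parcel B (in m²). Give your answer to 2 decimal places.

7.43

|Parcel A| = 13.5, |Parcel A∩Parcel B| = 6.0689.
|Parcel A ∖ Parcel B| = |Parcel A| − |Parcel A∩Parcel B| = 13.5 − 6.0689 = 7.43.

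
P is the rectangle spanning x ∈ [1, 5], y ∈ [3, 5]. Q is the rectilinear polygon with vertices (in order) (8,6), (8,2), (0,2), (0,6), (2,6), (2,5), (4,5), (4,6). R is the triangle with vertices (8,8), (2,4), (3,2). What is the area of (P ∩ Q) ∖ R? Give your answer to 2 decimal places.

3.82

|P ∩ Q| = 8.
|(P ∩ Q) ∩ R| = 4.1833.
|(P ∩ Q) ∖ R| = 8 − 4.1833 = 3.82.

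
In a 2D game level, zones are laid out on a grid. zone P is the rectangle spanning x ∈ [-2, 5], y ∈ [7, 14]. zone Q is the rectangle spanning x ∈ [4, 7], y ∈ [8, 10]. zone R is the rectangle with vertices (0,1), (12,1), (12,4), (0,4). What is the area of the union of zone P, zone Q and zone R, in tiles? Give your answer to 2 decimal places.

By inclusion–exclusion:
Individual areas: |zone P| = 49, |zone Q| = 6, |zone R| = 36.
|zone P∩zone Q|: x∈[4,5], y∈[8,10] → 1·2 = 2.
|zone P∩zone R| = 0 (no overlap).
|zone Q∩zone R| = 0 (no overlap).
|zone P∩zone Q∩zone R| = 0.
|zone P ∪ zone Q ∪ zone R| = 91 − 2 + 0 = 89.00.

89.00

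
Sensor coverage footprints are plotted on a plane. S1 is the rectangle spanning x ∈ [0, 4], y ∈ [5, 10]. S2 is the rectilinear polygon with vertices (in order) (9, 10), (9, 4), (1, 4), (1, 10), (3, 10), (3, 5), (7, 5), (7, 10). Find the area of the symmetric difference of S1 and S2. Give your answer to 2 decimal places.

28.00

|S1| = 20, |S2| = 28, |S1∩S2| = 10.
|S1 △ S2| = |S1| + |S2| − 2·|S1∩S2| = 20 + 28 − 20 = 28.00.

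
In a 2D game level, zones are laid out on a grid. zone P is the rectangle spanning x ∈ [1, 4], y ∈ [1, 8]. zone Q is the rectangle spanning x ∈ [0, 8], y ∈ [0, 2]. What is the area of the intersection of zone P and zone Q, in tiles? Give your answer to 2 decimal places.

|zone P∩zone Q|: x∈[1,4], y∈[1,2] → 3·1 = 3.

3.00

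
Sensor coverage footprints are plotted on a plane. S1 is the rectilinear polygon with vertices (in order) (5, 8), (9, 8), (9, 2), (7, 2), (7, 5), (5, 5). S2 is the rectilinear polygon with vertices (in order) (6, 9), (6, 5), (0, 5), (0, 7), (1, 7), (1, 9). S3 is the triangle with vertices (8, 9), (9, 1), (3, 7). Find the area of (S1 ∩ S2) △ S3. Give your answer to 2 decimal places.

|S1 ∩ S2| = 3.
|(S1 ∩ S2) ∩ S3| = 2.95.
|(S1 ∩ S2) △ S3| = 3 + 21 − 5.9 = 18.10.

18.10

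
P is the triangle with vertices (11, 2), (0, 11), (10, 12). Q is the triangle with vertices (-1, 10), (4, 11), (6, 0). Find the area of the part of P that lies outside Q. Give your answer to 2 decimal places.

44.10

|P| = 50.5, |P∩Q| = 6.4036.
|P ∖ Q| = |P| − |P∩Q| = 50.5 − 6.4036 = 44.10.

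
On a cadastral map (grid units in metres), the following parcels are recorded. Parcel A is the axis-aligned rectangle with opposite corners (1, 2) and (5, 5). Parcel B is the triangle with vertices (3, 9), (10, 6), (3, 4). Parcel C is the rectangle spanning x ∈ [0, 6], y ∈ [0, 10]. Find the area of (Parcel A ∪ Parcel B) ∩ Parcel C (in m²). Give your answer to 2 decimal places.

22.36

The region (Parcel A ∪ Parcel B) ∩ Parcel C is the polygon with vertices (1,2), (1,5), (3,5), (3,9), (6,7.714), (6,4.857), (5,4.571), (5,2).
By the shoelace formula its area is 22.36.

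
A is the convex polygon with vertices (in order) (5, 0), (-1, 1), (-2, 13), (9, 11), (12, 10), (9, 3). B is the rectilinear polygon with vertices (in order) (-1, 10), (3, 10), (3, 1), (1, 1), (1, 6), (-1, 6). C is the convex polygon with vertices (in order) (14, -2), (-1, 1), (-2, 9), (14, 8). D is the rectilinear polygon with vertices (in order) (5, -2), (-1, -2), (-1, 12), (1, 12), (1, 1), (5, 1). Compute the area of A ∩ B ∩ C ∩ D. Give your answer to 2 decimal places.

5.75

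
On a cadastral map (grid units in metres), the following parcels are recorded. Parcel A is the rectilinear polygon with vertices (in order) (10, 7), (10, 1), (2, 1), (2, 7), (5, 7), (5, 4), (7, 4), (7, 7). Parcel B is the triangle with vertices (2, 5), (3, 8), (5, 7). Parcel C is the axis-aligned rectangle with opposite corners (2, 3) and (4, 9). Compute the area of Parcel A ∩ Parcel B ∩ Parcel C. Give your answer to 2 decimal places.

2.00

The intersection is the polygon with vertices (2,5), (2.667,7), (4,7), (4,6.333).
By the shoelace formula its area is 2.00.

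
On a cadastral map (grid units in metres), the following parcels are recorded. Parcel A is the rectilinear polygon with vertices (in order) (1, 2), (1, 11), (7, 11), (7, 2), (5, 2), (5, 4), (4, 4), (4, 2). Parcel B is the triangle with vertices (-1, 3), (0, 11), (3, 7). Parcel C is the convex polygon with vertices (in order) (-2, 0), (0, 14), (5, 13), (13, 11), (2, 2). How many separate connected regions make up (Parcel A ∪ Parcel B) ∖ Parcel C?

2

(Parcel A ∪ Parcel B) ∖ Parcel C splits into 2 disjoint pieces (area 6.6717, area 1.6364).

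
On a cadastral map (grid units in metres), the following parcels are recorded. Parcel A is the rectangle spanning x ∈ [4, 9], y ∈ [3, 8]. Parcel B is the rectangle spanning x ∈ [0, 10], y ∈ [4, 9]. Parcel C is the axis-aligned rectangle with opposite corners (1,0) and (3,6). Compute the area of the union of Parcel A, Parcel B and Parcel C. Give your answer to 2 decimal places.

63.00

By inclusion–exclusion:
Individual areas: |Parcel A| = 25, |Parcel B| = 50, |Parcel C| = 12.
|Parcel A∩Parcel B|: x∈[4,9], y∈[4,8] → 5·4 = 20.
|Parcel A∩Parcel C| = 0 (no overlap).
|Parcel B∩Parcel C|: x∈[1,3], y∈[4,6] → 2·2 = 4.
|Parcel A∩Parcel B∩Parcel C| = 0.
|Parcel A ∪ Parcel B ∪ Parcel C| = 87 − 24 + 0 = 63.00.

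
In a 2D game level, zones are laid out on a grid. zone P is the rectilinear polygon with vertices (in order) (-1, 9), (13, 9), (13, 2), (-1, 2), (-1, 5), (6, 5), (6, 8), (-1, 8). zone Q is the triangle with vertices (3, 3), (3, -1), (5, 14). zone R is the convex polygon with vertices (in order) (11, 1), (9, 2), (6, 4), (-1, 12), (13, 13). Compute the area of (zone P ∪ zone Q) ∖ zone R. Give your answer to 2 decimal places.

36.63

|zone P ∪ zone Q| = 79.297.
|(zone P ∪ zone Q) ∩ zone R| = 42.6635.
|(zone P ∪ zone Q) ∖ zone R| = 79.297 − 42.6635 = 36.63.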